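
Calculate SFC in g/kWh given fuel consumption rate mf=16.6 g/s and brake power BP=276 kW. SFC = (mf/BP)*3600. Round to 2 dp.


SFC = (mf / BP) * 3600
Rate = 16.6 / 276 = 0.060145 g/(s*kW)
SFC = 0.060145 * 3600 = 216.52 g/kWh


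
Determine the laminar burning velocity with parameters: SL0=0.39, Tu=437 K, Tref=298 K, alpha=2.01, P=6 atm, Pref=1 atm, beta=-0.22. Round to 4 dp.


SL = SL0 * (Tu/Tref)^alpha * (P/Pref)^beta
T ratio = 437/298 = 1.46644295
(T ratio)^alpha = 1.46644295^2.01 = 2.158704
(P/Pref)^beta = 6^(-0.22) = 0.674228
SL = 0.39 * 2.158704 * 0.674228 = 0.5676 m/s


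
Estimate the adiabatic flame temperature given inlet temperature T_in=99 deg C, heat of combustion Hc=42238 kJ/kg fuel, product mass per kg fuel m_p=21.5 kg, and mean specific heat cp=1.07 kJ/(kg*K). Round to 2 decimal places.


T_ad = T_in + Hc / (m_p * cp)
Denominator = 21.5 * 1.07 = 23.0050
Temperature rise = 42238 / 23.0050 = 1836.04 K
T_ad = 99 + 1836.04 = 1935.04 deg C


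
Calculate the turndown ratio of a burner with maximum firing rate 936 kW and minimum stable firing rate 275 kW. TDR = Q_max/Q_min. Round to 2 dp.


TDR = Q_max / Q_min
TDR = 936 / 275 = 3.40


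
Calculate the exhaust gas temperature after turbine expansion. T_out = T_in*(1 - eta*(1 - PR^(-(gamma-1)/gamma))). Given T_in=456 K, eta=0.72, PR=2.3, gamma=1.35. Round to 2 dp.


T_out = T_in * (1 - eta * (1 - PR^(-(gamma-1)/gamma)))
Exponent = -(1.35-1)/1.35 = -0.25925926
PR^exp = 2.3^(-0.25925926) = 0.80578413
Factor = 1 - 0.72*(1 - 0.80578413) = 0.86016457
T_out = 456 * 0.86016457 = 392.24 K


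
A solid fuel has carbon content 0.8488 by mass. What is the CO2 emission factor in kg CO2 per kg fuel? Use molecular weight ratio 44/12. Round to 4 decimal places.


EF = C_frac * (M_CO2 / M_C)
EF = 0.8488 * (44/12)
EF = 0.8488 * 3.666667 = 3.1123 kg_CO2/kg_fuel


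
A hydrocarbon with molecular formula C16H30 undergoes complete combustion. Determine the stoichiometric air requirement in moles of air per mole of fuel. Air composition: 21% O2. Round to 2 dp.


Balanced combustion: C16H30 + 23.5 O2 -> 16 CO2 + 15 H2O
O2 needed = C + H/4 = 16 + 30/4 = 23.50 moles
Air moles = O2 / 0.21 = 23.50 / 0.21 = 111.90 moles air


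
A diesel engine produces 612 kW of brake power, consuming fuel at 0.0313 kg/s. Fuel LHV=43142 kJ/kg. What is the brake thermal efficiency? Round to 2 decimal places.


eta_BTE = (BP / (mf * LHV)) * 100
Denominator = 0.0313 * 43142 = 1350.3446 kW
eta_BTE = (612 / 1350.3446) * 100 = 45.32%


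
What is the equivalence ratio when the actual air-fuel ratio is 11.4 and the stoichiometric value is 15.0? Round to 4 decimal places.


phi = AFR_stoich / AFR_actual
phi = 15.0 / 11.4 = 1.3158


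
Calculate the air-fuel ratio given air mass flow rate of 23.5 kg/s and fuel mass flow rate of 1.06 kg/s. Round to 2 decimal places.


AFR = m_air / m_fuel
AFR = 23.5 / 1.06 = 22.17


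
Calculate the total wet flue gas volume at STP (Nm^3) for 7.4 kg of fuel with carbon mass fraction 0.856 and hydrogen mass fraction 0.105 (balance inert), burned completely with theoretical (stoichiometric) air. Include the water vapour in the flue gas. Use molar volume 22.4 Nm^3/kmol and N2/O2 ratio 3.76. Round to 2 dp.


Per kg fuel: CO2 = (C/12 kmol)*22.4 = (0.856/12)*22.4 = 1.59787 Nm^3
Per kg fuel: H2O = (H/2 kmol)*22.4 = (0.105/2)*22.4 = 1.17600 Nm^3
O2 needed per kg fuel = C/12 + H/4 = 0.856/12 + 0.105/4 = 0.09758333 kmol
Per kg fuel: N2 = O2*3.76*22.4 = 0.09758333*3.76*22.4 = 8.21886 Nm^3
Total per kg = 1.59787 + 1.17600 + 8.21886 = 10.99273 Nm^3
Total = 10.99273 * 7.4 = 81.35 Nm^3


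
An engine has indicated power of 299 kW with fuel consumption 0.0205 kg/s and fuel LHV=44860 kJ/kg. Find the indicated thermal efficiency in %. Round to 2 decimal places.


eta_ith = (IP / (mf * LHV)) * 100
Denominator = 0.0205 * 44860 = 919.6300 kW
eta_ith = (299 / 919.6300) * 100 = 32.51%


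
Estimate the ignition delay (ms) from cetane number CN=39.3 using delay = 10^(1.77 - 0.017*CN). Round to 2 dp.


delay = 10^(1.77 - 0.017*CN)
Exponent = 1.77 - 0.017*39.3 = 1.1019
delay = 10^1.1019 = 12.64 ms


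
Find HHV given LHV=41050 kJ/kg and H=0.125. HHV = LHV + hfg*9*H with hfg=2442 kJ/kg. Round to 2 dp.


HHV = LHV + hfg * 9 * H
Water addition = 2442 * 9 * 0.125 = 2747.250 kJ/kg
HHV = 41050 + 2747.250 = 43797.25 kJ/kg


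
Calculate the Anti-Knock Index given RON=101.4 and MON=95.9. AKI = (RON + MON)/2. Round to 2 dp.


AKI = (RON + MON) / 2
AKI = (101.4 + 95.9) / 2
AKI = 197.3 / 2 = 98.65


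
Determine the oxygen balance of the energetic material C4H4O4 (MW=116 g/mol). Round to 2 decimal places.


OB = -1600 * (2C + H/2 - O) / MW
Inner = 2*4 + 4/2 - 4 = 6.00
OB = -1600 * 6.00 / 116 = -82.76%


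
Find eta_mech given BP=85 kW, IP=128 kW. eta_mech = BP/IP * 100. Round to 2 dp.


eta_mech = (BP / IP) * 100
Ratio = 85 / 128 = 0.6641
eta_mech = 0.6641 * 100 = 66.41%


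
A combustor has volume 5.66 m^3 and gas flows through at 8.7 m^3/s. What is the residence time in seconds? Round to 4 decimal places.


tau = V / Q_flow
tau = 5.66 / 8.7 = 0.6506 s


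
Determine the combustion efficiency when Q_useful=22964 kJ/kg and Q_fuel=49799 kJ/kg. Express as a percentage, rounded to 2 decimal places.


Efficiency = (Q_useful / Q_fuel) * 100
Efficiency = (22964 / 49799) * 100
Efficiency = 0.4611 * 100 = 46.11%


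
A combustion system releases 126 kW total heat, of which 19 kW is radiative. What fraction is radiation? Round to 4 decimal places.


f_rad = Q_rad / Q_total
f_rad = 19 / 126 = 0.1508


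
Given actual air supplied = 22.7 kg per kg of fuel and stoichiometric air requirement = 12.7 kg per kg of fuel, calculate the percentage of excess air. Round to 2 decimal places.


Excess air = actual - stoichiometric = 22.7 - 12.7 = 10.00 kg/kg fuel
Excess air % = (excess / stoich) * 100 = (10.00 / 12.7) * 100 = 78.74%


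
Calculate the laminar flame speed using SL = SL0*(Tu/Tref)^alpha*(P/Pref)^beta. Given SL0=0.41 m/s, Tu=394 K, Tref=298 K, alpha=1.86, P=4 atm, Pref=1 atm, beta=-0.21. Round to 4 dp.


SL = SL0 * (Tu/Tref)^alpha * (P/Pref)^beta
T ratio = 394/298 = 1.32214765
(T ratio)^alpha = 1.32214765^1.86 = 1.681050
(P/Pref)^beta = 4^(-0.21) = 0.747425
SL = 0.41 * 1.681050 * 0.747425 = 0.5151 m/s


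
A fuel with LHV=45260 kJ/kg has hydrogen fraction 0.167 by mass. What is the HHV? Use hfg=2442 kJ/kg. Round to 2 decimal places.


HHV = LHV + hfg * 9 * H
Water addition = 2442 * 9 * 0.167 = 3670.326 kJ/kg
HHV = 45260 + 3670.326 = 48930.33 kJ/kg


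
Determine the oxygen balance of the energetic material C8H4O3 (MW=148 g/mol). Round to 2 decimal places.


OB = -1600 * (2C + H/2 - O) / MW
Inner = 2*8 + 4/2 - 3 = 15.00
OB = -1600 * 15.00 / 148 = -162.16%


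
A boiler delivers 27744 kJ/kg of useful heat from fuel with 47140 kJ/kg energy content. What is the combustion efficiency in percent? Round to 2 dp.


Efficiency = (Q_useful / Q_fuel) * 100
Efficiency = (27744 / 47140) * 100
Efficiency = 0.5885 * 100 = 58.85%


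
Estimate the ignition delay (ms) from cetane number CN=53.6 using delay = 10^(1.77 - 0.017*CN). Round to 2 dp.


delay = 10^(1.77 - 0.017*CN)
Exponent = 1.77 - 0.017*53.6 = 0.8588
delay = 10^0.8588 = 7.22 ms


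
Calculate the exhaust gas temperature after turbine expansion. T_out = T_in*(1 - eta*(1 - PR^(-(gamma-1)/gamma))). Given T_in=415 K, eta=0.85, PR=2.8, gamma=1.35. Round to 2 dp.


T_out = T_in * (1 - eta * (1 - PR^(-(gamma-1)/gamma)))
Exponent = -(1.35-1)/1.35 = -0.25925926
PR^exp = 2.8^(-0.25925926) = 0.76572026
Factor = 1 - 0.85*(1 - 0.76572026) = 0.80086222
T_out = 415 * 0.80086222 = 332.36 K


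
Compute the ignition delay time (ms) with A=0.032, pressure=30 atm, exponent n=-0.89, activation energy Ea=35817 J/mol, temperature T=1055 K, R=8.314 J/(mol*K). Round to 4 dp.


tau = A * P^n * exp(Ea/(R*T))
P^n = 30^(-0.89) = 0.04845762
Ea/(R*T) = 35817/(8.314*1055) = 4.083445
exp(Ea/(R*T)) = 59.349587
tau = 0.032 * 0.04845762 * 59.349587 = 0.0920 ms


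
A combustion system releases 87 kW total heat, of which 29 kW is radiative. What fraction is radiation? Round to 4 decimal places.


f_rad = Q_rad / Q_total
f_rad = 29 / 87 = 0.3333


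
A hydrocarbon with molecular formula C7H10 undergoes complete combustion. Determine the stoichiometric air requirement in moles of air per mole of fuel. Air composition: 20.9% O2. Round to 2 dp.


Balanced combustion: C7H10 + 9.5 O2 -> 7 CO2 + 5 H2O
O2 needed = C + H/4 = 7 + 10/4 = 9.50 moles
Air moles = O2 / 0.209 = 9.50 / 0.209 = 45.45 moles air


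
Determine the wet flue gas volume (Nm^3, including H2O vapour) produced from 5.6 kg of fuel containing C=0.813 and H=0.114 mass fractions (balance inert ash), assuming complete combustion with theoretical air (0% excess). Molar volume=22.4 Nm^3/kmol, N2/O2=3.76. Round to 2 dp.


Per kg fuel: CO2 = (C/12 kmol)*22.4 = (0.813/12)*22.4 = 1.51760 Nm^3
Per kg fuel: H2O = (H/2 kmol)*22.4 = (0.114/2)*22.4 = 1.27680 Nm^3
O2 needed per kg fuel = C/12 + H/4 = 0.813/12 + 0.114/4 = 0.09625000 kmol
Per kg fuel: N2 = O2*3.76*22.4 = 0.09625000*3.76*22.4 = 8.10656 Nm^3
Total per kg = 1.51760 + 1.27680 + 8.10656 = 10.90096 Nm^3
Total = 10.90096 * 5.6 = 61.05 Nm^3


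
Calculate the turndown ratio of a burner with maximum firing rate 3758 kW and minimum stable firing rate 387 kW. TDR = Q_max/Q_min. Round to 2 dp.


TDR = Q_max / Q_min
TDR = 3758 / 387 = 9.71


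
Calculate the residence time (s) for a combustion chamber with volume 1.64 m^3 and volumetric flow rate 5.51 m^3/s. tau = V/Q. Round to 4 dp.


tau = V / Q_flow
tau = 1.64 / 5.51 = 0.2976 s


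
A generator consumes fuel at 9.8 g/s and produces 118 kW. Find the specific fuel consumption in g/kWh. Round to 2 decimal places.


SFC = (mf / BP) * 3600
Rate = 9.8 / 118 = 0.083051 g/(s*kW)
SFC = 0.083051 * 3600 = 298.98 g/kWh


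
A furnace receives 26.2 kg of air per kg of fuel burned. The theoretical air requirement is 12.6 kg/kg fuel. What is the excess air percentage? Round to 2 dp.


Excess air = actual - stoichiometric = 26.2 - 12.6 = 13.60 kg/kg fuel
Excess air % = (excess / stoich) * 100 = (13.60 / 12.6) * 100 = 107.94%


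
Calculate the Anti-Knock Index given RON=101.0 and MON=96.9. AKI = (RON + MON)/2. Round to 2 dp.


AKI = (RON + MON) / 2
AKI = (101.0 + 96.9) / 2
AKI = 197.9 / 2 = 98.95


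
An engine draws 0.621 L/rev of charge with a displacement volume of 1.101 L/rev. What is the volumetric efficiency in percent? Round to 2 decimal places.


eta_v = (V_actual / V_disp) * 100
Ratio = 0.621 / 1.101 = 0.5640
eta_v = 0.5640 * 100 = 56.40%


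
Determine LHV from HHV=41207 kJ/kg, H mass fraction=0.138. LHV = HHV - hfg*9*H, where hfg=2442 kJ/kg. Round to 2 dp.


LHV = HHV - hfg * 9 * H
Water correction = 2442 * 9 * 0.138 = 3032.964 kJ/kg
LHV = 41207 - 3032.964 = 38174.04 kJ/kg


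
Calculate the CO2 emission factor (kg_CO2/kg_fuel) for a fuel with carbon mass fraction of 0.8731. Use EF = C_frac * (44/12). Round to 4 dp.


EF = C_frac * (M_CO2 / M_C)
EF = 0.8731 * (44/12)
EF = 0.8731 * 3.666667 = 3.2014 kg_CO2/kg_fuel


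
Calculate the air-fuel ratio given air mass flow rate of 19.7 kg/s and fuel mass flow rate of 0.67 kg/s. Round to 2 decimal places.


AFR = m_air / m_fuel
AFR = 19.7 / 0.67 = 29.40


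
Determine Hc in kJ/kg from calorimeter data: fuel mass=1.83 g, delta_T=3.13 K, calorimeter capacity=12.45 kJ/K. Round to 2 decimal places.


Hc = C_cal * delta_T / m_fuel
Q_released = 12.45 * 3.13 = 38.9685 kJ
m_fuel = 1.83 g = 1.83/1000 kg = 0.001830 kg
Hc = 38.9685 / 0.001830 = 21294.26 kJ/kg


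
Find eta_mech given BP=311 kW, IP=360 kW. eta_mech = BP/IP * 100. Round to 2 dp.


eta_mech = (BP / IP) * 100
Ratio = 311 / 360 = 0.8639
eta_mech = 0.8639 * 100 = 86.39%


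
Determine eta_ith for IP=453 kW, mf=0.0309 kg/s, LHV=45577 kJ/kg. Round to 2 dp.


eta_ith = (IP / (mf * LHV)) * 100
Denominator = 0.0309 * 45577 = 1408.3293 kW
eta_ith = (453 / 1408.3293) * 100 = 32.17%


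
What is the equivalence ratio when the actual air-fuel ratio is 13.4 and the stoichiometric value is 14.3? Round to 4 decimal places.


phi = AFR_stoich / AFR_actual
phi = 14.3 / 13.4 = 1.0672


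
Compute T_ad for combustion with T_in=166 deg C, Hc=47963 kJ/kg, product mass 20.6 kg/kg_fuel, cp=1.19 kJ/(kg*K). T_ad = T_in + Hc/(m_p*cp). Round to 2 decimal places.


T_ad = T_in + Hc / (m_p * cp)
Denominator = 20.6 * 1.19 = 24.5140
Temperature rise = 47963 / 24.5140 = 1956.56 K
T_ad = 166 + 1956.56 = 2122.56 deg C


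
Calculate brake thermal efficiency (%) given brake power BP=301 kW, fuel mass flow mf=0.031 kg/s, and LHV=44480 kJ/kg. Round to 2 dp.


eta_BTE = (BP / (mf * LHV)) * 100
Denominator = 0.031 * 44480 = 1378.8800 kW
eta_BTE = (301 / 1378.8800) * 100 = 21.83%


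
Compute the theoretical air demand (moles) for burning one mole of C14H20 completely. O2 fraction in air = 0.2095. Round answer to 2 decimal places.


Balanced combustion: C14H20 + 19 O2 -> 14 CO2 + 10 H2O
O2 needed = C + H/4 = 14 + 20/4 = 19.00 moles
Air moles = O2 / 0.2095 = 19.00 / 0.2095 = 90.69 moles air


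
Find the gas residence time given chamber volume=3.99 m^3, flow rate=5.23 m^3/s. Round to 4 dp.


tau = V / Q_flow
tau = 3.99 / 5.23 = 0.7629 s


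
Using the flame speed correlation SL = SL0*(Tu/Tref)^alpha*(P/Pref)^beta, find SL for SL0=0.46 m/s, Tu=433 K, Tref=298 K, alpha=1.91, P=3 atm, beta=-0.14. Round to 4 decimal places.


SL = SL0 * (Tu/Tref)^alpha * (P/Pref)^beta
T ratio = 433/298 = 1.45302013
(T ratio)^alpha = 1.45302013^1.91 = 2.041450
(P/Pref)^beta = 3^(-0.14) = 0.857439
SL = 0.46 * 2.041450 * 0.857439 = 0.8052 m/s


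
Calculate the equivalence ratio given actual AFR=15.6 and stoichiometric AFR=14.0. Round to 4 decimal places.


phi = AFR_stoich / AFR_actual
phi = 14.0 / 15.6 = 0.8974


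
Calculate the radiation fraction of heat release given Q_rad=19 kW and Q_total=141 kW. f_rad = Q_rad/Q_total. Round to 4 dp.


f_rad = Q_rad / Q_total
f_rad = 19 / 141 = 0.1348


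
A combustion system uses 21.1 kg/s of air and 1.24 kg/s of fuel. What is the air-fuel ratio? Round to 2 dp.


AFR = m_air / m_fuel
AFR = 21.1 / 1.24 = 17.02


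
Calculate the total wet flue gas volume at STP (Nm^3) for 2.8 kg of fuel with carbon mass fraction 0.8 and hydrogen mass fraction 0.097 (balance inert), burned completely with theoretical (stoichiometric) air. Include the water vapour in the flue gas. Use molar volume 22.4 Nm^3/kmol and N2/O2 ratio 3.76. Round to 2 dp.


Per kg fuel: CO2 = (C/12 kmol)*22.4 = (0.8/12)*22.4 = 1.49333 Nm^3
Per kg fuel: H2O = (H/2 kmol)*22.4 = (0.097/2)*22.4 = 1.08640 Nm^3
O2 needed per kg fuel = C/12 + H/4 = 0.8/12 + 0.097/4 = 0.09091667 kmol
Per kg fuel: N2 = O2*3.76*22.4 = 0.09091667*3.76*22.4 = 7.65737 Nm^3
Total per kg = 1.49333 + 1.08640 + 7.65737 = 10.23710 Nm^3
Total = 10.23710 * 2.8 = 28.66 Nm^3


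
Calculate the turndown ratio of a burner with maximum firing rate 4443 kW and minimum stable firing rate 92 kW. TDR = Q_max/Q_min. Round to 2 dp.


TDR = Q_max / Q_min
TDR = 4443 / 92 = 48.29


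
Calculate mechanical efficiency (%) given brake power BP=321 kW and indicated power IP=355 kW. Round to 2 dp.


eta_mech = (BP / IP) * 100
Ratio = 321 / 355 = 0.9042
eta_mech = 0.9042 * 100 = 90.42%


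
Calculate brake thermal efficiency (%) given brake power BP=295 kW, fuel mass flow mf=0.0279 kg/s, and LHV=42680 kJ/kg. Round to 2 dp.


eta_BTE = (BP / (mf * LHV)) * 100
Denominator = 0.0279 * 42680 = 1190.7720 kW
eta_BTE = (295 / 1190.7720) * 100 = 24.77%


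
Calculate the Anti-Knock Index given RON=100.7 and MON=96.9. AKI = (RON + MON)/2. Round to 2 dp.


AKI = (RON + MON) / 2
AKI = (100.7 + 96.9) / 2
AKI = 197.6 / 2 = 98.80


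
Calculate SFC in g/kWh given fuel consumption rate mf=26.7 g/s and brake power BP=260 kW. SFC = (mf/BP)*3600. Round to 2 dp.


SFC = (mf / BP) * 3600
Rate = 26.7 / 260 = 0.102692 g/(s*kW)
SFC = 0.102692 * 3600 = 369.69 g/kWh


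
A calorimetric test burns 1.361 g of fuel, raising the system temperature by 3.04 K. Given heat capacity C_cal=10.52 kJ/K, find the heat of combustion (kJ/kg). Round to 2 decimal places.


Hc = C_cal * delta_T / m_fuel
Q_released = 10.52 * 3.04 = 31.9808 kJ
m_fuel = 1.361 g = 1.361/1000 kg = 0.001361 kg
Hc = 31.9808 / 0.001361 = 23498.02 kJ/kg


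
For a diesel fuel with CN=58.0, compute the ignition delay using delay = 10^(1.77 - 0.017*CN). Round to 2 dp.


delay = 10^(1.77 - 0.017*CN)
Exponent = 1.77 - 0.017*58.0 = 0.7840
delay = 10^0.7840 = 6.08 ms


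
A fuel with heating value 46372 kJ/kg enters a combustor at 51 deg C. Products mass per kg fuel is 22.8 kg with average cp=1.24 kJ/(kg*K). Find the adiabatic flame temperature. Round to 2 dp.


T_ad = T_in + Hc / (m_p * cp)
Denominator = 22.8 * 1.24 = 28.2720
Temperature rise = 46372 / 28.2720 = 1640.21 K
T_ad = 51 + 1640.21 = 1691.21 deg C


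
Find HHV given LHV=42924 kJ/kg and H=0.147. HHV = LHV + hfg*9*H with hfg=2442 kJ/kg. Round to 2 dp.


HHV = LHV + hfg * 9 * H
Water addition = 2442 * 9 * 0.147 = 3230.766 kJ/kg
HHV = 42924 + 3230.766 = 46154.77 kJ/kg


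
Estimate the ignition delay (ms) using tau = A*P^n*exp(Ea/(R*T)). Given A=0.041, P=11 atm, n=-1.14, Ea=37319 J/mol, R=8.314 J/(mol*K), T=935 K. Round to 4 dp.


tau = A * P^n * exp(Ea/(R*T))
P^n = 11^(-1.14) = 0.06498488
Ea/(R*T) = 37319/(8.314*935) = 4.800742
exp(Ea/(R*T)) = 121.600612
tau = 0.041 * 0.06498488 * 121.600612 = 0.3240 ms


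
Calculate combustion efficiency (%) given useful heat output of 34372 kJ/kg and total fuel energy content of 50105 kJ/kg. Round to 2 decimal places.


Efficiency = (Q_useful / Q_fuel) * 100
Efficiency = (34372 / 50105) * 100
Efficiency = 0.6860 * 100 = 68.60%


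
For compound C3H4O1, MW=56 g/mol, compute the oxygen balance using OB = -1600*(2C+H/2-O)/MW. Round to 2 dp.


OB = -1600 * (2C + H/2 - O) / MW
Inner = 2*3 + 4/2 - 1 = 7.00
OB = -1600 * 7.00 / 56 = -200.00%


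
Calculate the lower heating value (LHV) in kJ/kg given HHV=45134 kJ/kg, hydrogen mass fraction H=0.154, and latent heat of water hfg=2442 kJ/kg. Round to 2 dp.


LHV = HHV - hfg * 9 * H
Water correction = 2442 * 9 * 0.154 = 3384.612 kJ/kg
LHV = 45134 - 3384.612 = 41749.39 kJ/kg


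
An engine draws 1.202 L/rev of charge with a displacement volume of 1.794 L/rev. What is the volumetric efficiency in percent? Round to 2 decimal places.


eta_v = (V_actual / V_disp) * 100
Ratio = 1.202 / 1.794 = 0.6700
eta_v = 0.6700 * 100 = 67.00%


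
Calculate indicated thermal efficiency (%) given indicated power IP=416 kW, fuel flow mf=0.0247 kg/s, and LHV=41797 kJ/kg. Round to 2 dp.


eta_ith = (IP / (mf * LHV)) * 100
Denominator = 0.0247 * 41797 = 1032.3859 kW
eta_ith = (416 / 1032.3859) * 100 = 40.30%


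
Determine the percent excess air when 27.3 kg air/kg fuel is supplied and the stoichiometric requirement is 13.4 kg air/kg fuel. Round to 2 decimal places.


Excess air = actual - stoichiometric = 27.3 - 13.4 = 13.90 kg/kg fuel
Excess air % = (excess / stoich) * 100 = (13.90 / 13.4) * 100 = 103.73%


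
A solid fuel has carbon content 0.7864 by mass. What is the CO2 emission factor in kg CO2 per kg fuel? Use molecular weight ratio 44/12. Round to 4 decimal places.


EF = C_frac * (M_CO2 / M_C)
EF = 0.7864 * (44/12)
EF = 0.7864 * 3.666667 = 2.8835 kg_CO2/kg_fuel


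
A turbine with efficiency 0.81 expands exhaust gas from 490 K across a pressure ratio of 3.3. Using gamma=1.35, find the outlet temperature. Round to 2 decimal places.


T_out = T_in * (1 - eta * (1 - PR^(-(gamma-1)/gamma)))
Exponent = -(1.35-1)/1.35 = -0.25925926
PR^exp = 3.3^(-0.25925926) = 0.73378775
Factor = 1 - 0.81*(1 - 0.73378775) = 0.78436808
T_out = 490 * 0.78436808 = 384.34 K


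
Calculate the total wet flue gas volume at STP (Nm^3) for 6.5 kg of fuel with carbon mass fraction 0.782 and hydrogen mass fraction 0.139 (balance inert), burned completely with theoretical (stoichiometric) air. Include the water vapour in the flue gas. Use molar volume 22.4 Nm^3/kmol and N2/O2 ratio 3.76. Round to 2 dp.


Per kg fuel: CO2 = (C/12 kmol)*22.4 = (0.782/12)*22.4 = 1.45973 Nm^3
Per kg fuel: H2O = (H/2 kmol)*22.4 = (0.139/2)*22.4 = 1.55680 Nm^3
O2 needed per kg fuel = C/12 + H/4 = 0.782/12 + 0.139/4 = 0.09991667 kmol
Per kg fuel: N2 = O2*3.76*22.4 = 0.09991667*3.76*22.4 = 8.41538 Nm^3
Total per kg = 1.45973 + 1.55680 + 8.41538 = 11.43191 Nm^3
Total = 11.43191 * 6.5 = 74.31 Nm^3


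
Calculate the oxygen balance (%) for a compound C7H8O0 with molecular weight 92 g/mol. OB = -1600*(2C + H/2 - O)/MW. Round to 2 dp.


OB = -1600 * (2C + H/2 - O) / MW
Inner = 2*7 + 8/2 - 0 = 18.00
OB = -1600 * 18.00 / 92 = -313.04%


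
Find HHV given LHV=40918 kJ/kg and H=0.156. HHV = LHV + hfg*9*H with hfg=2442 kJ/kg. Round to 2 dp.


HHV = LHV + hfg * 9 * H
Water addition = 2442 * 9 * 0.156 = 3428.568 kJ/kg
HHV = 40918 + 3428.568 = 44346.57 kJ/kg


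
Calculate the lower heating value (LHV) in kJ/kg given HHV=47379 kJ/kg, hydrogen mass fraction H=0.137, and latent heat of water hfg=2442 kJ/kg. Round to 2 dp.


LHV = HHV - hfg * 9 * H
Water correction = 2442 * 9 * 0.137 = 3010.986 kJ/kg
LHV = 47379 - 3010.986 = 44368.01 kJ/kg


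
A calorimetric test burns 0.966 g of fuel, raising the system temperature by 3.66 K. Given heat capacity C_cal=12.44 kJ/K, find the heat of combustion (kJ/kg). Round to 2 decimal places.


Hc = C_cal * delta_T / m_fuel
Q_released = 12.44 * 3.66 = 45.5304 kJ
m_fuel = 0.966 g = 0.966/1000 kg = 0.000966 kg
Hc = 45.5304 / 0.000966 = 47132.92 kJ/kg


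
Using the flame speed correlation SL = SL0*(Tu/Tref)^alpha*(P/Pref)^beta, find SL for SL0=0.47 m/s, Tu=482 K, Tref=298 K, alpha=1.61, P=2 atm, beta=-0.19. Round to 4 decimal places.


SL = SL0 * (Tu/Tref)^alpha * (P/Pref)^beta
T ratio = 482/298 = 1.61744966
(T ratio)^alpha = 1.61744966^1.61 = 2.168790
(P/Pref)^beta = 2^(-0.19) = 0.876606
SL = 0.47 * 2.168790 * 0.876606 = 0.8936 m/s


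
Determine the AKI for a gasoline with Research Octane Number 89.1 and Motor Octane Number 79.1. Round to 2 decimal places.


AKI = (RON + MON) / 2
AKI = (89.1 + 79.1) / 2
AKI = 168.2 / 2 = 84.10


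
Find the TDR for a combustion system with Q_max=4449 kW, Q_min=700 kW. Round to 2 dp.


TDR = Q_max / Q_min
TDR = 4449 / 700 = 6.36


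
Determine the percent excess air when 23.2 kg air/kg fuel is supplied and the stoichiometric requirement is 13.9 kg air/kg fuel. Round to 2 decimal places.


Excess air = actual - stoichiometric = 23.2 - 13.9 = 9.30 kg/kg fuel
Excess air % = (excess / stoich) * 100 = (9.30 / 13.9) * 100 = 66.91%


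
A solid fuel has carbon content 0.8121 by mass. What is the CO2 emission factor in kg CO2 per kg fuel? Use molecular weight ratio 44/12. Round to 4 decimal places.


EF = C_frac * (M_CO2 / M_C)
EF = 0.8121 * (44/12)
EF = 0.8121 * 3.666667 = 2.9777 kg_CO2/kg_fuel


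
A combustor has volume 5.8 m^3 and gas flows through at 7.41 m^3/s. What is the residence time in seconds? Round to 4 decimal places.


tau = V / Q_flow
tau = 5.8 / 7.41 = 0.7827 s


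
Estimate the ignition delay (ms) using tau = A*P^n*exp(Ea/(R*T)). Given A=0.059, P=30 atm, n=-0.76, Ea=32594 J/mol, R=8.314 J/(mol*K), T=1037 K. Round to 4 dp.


tau = A * P^n * exp(Ea/(R*T))
P^n = 30^(-0.76) = 0.07540286
Ea/(R*T) = 32594/(8.314*1037) = 3.780497
exp(Ea/(R*T)) = 43.837819
tau = 0.059 * 0.07540286 * 43.837819 = 0.1950 ms


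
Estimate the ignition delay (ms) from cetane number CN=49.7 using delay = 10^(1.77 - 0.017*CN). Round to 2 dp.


delay = 10^(1.77 - 0.017*CN)
Exponent = 1.77 - 0.017*49.7 = 0.9251
delay = 10^0.9251 = 8.42 ms


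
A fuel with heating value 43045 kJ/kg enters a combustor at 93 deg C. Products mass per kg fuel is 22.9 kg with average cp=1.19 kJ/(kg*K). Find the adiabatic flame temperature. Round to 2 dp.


T_ad = T_in + Hc / (m_p * cp)
Denominator = 22.9 * 1.19 = 27.2510
Temperature rise = 43045 / 27.2510 = 1579.58 K
T_ad = 93 + 1579.58 = 1672.58 deg C


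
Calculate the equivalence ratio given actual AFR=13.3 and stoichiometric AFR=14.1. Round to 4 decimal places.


phi = AFR_stoich / AFR_actual
phi = 14.1 / 13.3 = 1.0602


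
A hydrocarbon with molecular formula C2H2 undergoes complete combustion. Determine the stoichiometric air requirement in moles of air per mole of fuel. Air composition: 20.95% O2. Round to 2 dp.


Balanced combustion: C2H2 + 2.5 O2 -> 2 CO2 + 1 H2O
O2 needed = C + H/4 = 2 + 2/4 = 2.50 moles
Air moles = O2 / 0.2095 = 2.50 / 0.2095 = 11.93 moles air


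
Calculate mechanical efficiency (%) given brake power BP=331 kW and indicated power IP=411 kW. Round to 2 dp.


eta_mech = (BP / IP) * 100
Ratio = 331 / 411 = 0.8054
eta_mech = 0.8054 * 100 = 80.54%


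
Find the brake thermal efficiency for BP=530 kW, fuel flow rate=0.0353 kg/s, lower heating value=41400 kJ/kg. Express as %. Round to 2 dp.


eta_BTE = (BP / (mf * LHV)) * 100
Denominator = 0.0353 * 41400 = 1461.4200 kW
eta_BTE = (530 / 1461.4200) * 100 = 36.27%


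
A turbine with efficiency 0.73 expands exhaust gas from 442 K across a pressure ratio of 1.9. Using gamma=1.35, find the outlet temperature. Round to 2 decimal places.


T_out = T_in * (1 - eta * (1 - PR^(-(gamma-1)/gamma)))
Exponent = -(1.35-1)/1.35 = -0.25925926
PR^exp = 1.9^(-0.25925926) = 0.84670193
Factor = 1 - 0.73*(1 - 0.84670193) = 0.88809241
T_out = 442 * 0.88809241 = 392.54 K


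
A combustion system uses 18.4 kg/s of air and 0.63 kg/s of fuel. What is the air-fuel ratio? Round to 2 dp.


AFR = m_air / m_fuel
AFR = 18.4 / 0.63 = 29.21


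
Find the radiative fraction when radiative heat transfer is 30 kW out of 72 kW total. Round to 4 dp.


f_rad = Q_rad / Q_total
f_rad = 30 / 72 = 0.4167


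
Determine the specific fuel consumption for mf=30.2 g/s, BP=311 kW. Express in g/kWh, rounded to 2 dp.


SFC = (mf / BP) * 3600
Rate = 30.2 / 311 = 0.097106 g/(s*kW)
SFC = 0.097106 * 3600 = 349.58 g/kWh


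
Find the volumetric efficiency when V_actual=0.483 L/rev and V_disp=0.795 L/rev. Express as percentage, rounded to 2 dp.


eta_v = (V_actual / V_disp) * 100
Ratio = 0.483 / 0.795 = 0.6075
eta_v = 0.6075 * 100 = 60.75%


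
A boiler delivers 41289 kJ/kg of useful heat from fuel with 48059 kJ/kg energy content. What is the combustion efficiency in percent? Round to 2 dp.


Efficiency = (Q_useful / Q_fuel) * 100
Efficiency = (41289 / 48059) * 100
Efficiency = 0.8591 * 100 = 85.91%


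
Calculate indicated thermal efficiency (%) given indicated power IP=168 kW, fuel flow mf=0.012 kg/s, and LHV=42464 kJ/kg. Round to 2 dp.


eta_ith = (IP / (mf * LHV)) * 100
Denominator = 0.012 * 42464 = 509.5680 kW
eta_ith = (168 / 509.5680) * 100 = 32.97%


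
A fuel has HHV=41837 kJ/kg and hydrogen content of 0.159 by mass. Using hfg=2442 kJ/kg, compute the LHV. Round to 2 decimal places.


LHV = HHV - hfg * 9 * H
Water correction = 2442 * 9 * 0.159 = 3494.502 kJ/kg
LHV = 41837 - 3494.502 = 38342.50 kJ/kg


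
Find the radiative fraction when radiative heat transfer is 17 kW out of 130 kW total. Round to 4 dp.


f_rad = Q_rad / Q_total
f_rad = 17 / 130 = 0.1308


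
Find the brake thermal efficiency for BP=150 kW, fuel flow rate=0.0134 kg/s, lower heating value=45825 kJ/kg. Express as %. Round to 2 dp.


eta_BTE = (BP / (mf * LHV)) * 100
Denominator = 0.0134 * 45825 = 614.0550 kW
eta_BTE = (150 / 614.0550) * 100 = 24.43%


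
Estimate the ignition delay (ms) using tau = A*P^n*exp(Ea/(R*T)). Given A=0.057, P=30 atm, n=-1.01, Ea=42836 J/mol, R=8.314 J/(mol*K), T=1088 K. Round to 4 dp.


tau = A * P^n * exp(Ea/(R*T))
P^n = 30^(-1.01) = 0.03221866
Ea/(R*T) = 42836/(8.314*1088) = 4.735545
exp(Ea/(R*T)) = 113.925564
tau = 0.057 * 0.03221866 * 113.925564 = 0.2092 ms


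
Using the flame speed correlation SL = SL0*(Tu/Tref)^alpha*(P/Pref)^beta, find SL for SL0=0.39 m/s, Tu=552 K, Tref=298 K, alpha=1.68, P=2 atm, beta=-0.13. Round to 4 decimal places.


SL = SL0 * (Tu/Tref)^alpha * (P/Pref)^beta
T ratio = 552/298 = 1.85234899
(T ratio)^alpha = 1.85234899^1.68 = 2.816919
(P/Pref)^beta = 2^(-0.13) = 0.913831
SL = 0.39 * 2.816919 * 0.913831 = 1.0039 m/s


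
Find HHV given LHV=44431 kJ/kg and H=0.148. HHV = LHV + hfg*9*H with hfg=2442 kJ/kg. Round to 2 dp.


HHV = LHV + hfg * 9 * H
Water addition = 2442 * 9 * 0.148 = 3252.744 kJ/kg
HHV = 44431 + 3252.744 = 47683.74 kJ/kg


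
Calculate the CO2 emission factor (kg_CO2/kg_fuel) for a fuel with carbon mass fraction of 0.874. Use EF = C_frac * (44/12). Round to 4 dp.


EF = C_frac * (M_CO2 / M_C)
EF = 0.874 * (44/12)
EF = 0.874 * 3.666667 = 3.2047 kg_CO2/kg_fuel


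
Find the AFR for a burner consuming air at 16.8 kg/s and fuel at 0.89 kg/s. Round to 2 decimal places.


AFR = m_air / m_fuel
AFR = 16.8 / 0.89 = 18.88


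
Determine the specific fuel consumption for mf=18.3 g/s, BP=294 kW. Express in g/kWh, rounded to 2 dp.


SFC = (mf / BP) * 3600
Rate = 18.3 / 294 = 0.062245 g/(s*kW)
SFC = 0.062245 * 3600 = 224.08 g/kWh


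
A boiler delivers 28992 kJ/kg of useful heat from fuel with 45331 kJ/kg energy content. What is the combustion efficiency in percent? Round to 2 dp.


Efficiency = (Q_useful / Q_fuel) * 100
Efficiency = (28992 / 45331) * 100
Efficiency = 0.6396 * 100 = 63.96%


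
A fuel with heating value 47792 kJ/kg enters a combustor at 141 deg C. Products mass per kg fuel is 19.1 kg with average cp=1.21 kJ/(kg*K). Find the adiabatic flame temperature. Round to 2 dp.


T_ad = T_in + Hc / (m_p * cp)
Denominator = 19.1 * 1.21 = 23.1110
Temperature rise = 47792 / 23.1110 = 2067.93 K
T_ad = 141 + 2067.93 = 2208.93 deg C


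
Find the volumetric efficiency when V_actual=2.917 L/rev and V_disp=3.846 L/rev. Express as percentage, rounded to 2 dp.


eta_v = (V_actual / V_disp) * 100
Ratio = 2.917 / 3.846 = 0.7585
eta_v = 0.7585 * 100 = 75.85%


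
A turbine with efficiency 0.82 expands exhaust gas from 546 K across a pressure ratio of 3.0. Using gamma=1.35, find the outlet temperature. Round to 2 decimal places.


T_out = T_in * (1 - eta * (1 - PR^(-(gamma-1)/gamma)))
Exponent = -(1.35-1)/1.35 = -0.25925926
PR^exp = 3.0^(-0.25925926) = 0.75214556
Factor = 1 - 0.82*(1 - 0.75214556) = 0.79675936
T_out = 546 * 0.79675936 = 435.03 K


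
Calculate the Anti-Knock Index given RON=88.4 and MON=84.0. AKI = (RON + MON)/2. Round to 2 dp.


AKI = (RON + MON) / 2
AKI = (88.4 + 84.0) / 2
AKI = 172.4 / 2 = 86.20


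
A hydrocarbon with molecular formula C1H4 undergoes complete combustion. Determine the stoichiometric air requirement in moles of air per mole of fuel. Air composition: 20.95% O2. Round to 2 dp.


Balanced combustion: C1H4 + 2 O2 -> 1 CO2 + 2 H2O
O2 needed = C + H/4 = 1 + 4/4 = 2.00 moles
Air moles = O2 / 0.2095 = 2.00 / 0.2095 = 9.55 moles air


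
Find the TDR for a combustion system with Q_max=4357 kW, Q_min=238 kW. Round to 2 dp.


TDR = Q_max / Q_min
TDR = 4357 / 238 = 18.31


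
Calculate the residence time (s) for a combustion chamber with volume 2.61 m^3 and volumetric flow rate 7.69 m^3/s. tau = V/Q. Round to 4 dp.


tau = V / Q_flow
tau = 2.61 / 7.69 = 0.3394 s


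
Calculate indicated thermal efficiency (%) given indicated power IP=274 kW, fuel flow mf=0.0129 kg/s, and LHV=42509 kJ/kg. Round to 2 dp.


eta_ith = (IP / (mf * LHV)) * 100
Denominator = 0.0129 * 42509 = 548.3661 kW
eta_ith = (274 / 548.3661) * 100 = 49.97%


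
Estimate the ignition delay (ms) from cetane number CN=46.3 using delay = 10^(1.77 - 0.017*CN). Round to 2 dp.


delay = 10^(1.77 - 0.017*CN)
Exponent = 1.77 - 0.017*46.3 = 0.9829
delay = 10^0.9829 = 9.61 ms


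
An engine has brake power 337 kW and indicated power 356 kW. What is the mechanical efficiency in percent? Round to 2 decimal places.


eta_mech = (BP / IP) * 100
Ratio = 337 / 356 = 0.9466
eta_mech = 0.9466 * 100 = 94.66%


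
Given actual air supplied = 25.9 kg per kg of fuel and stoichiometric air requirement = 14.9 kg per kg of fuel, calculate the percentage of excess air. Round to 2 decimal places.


Excess air = actual - stoichiometric = 25.9 - 14.9 = 11.00 kg/kg fuel
Excess air % = (excess / stoich) * 100 = (11.00 / 14.9) * 100 = 73.83%


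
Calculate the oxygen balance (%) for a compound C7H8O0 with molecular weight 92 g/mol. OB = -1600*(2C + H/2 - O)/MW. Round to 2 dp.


OB = -1600 * (2C + H/2 - O) / MW
Inner = 2*7 + 8/2 - 0 = 18.00
OB = -1600 * 18.00 / 92 = -313.04%


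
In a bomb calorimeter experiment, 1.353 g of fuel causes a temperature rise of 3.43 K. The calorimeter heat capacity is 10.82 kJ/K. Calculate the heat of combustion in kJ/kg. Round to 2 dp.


Hc = C_cal * delta_T / m_fuel
Q_released = 10.82 * 3.43 = 37.1126 kJ
m_fuel = 1.353 g = 1.353/1000 kg = 0.001353 kg
Hc = 37.1126 / 0.001353 = 27429.86 kJ/kg


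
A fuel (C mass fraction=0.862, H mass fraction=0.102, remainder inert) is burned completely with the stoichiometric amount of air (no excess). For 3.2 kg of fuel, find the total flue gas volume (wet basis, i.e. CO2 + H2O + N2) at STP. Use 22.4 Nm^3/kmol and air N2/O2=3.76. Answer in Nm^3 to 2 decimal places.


Per kg fuel: CO2 = (C/12 kmol)*22.4 = (0.862/12)*22.4 = 1.60907 Nm^3
Per kg fuel: H2O = (H/2 kmol)*22.4 = (0.102/2)*22.4 = 1.14240 Nm^3
O2 needed per kg fuel = C/12 + H/4 = 0.862/12 + 0.102/4 = 0.09733333 kmol
Per kg fuel: N2 = O2*3.76*22.4 = 0.09733333*3.76*22.4 = 8.19780 Nm^3
Total per kg = 1.60907 + 1.14240 + 8.19780 = 10.94927 Nm^3
Total = 10.94927 * 3.2 = 35.04 Nm^3


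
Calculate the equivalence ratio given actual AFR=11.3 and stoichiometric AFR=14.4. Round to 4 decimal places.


phi = AFR_stoich / AFR_actual
phi = 14.4 / 11.3 = 1.2743


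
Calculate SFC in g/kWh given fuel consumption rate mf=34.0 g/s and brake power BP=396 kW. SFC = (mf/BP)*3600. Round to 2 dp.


SFC = (mf / BP) * 3600
Rate = 34.0 / 396 = 0.085859 g/(s*kW)
SFC = 0.085859 * 3600 = 309.09 g/kWh


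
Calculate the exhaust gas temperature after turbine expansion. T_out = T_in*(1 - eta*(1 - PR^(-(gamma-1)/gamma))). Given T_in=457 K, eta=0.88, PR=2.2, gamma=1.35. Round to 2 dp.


T_out = T_in * (1 - eta * (1 - PR^(-(gamma-1)/gamma)))
Exponent = -(1.35-1)/1.35 = -0.25925926
PR^exp = 2.2^(-0.25925926) = 0.81512413
Factor = 1 - 0.88*(1 - 0.81512413) = 0.83730923
T_out = 457 * 0.83730923 = 382.65 K


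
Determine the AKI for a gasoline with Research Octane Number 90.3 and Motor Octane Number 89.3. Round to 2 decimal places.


AKI = (RON + MON) / 2
AKI = (90.3 + 89.3) / 2
AKI = 179.6 / 2 = 89.80


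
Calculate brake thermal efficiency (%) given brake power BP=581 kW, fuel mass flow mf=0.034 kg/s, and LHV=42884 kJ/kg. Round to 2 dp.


eta_BTE = (BP / (mf * LHV)) * 100
Denominator = 0.034 * 42884 = 1458.0560 kW
eta_BTE = (581 / 1458.0560) * 100 = 39.85%


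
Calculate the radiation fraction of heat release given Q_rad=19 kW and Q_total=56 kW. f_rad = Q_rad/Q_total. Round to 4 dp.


f_rad = Q_rad / Q_total
f_rad = 19 / 56 = 0.3393


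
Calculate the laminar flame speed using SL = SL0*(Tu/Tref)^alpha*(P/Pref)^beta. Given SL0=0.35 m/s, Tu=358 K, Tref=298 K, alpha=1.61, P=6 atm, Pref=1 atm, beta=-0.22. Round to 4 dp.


SL = SL0 * (Tu/Tref)^alpha * (P/Pref)^beta
T ratio = 358/298 = 1.20134228
(T ratio)^alpha = 1.20134228^1.61 = 1.343580
(P/Pref)^beta = 6^(-0.22) = 0.674228
SL = 0.35 * 1.343580 * 0.674228 = 0.3171 m/s


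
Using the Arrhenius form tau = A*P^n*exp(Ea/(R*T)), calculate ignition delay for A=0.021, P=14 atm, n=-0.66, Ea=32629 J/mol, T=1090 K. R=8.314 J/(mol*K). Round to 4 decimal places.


tau = A * P^n * exp(Ea/(R*T))
P^n = 14^(-0.66) = 0.17520863
Ea/(R*T) = 32629/(8.314*1090) = 3.600537
exp(Ea/(R*T)) = 36.617883
tau = 0.021 * 0.17520863 * 36.617883 = 0.1347 ms


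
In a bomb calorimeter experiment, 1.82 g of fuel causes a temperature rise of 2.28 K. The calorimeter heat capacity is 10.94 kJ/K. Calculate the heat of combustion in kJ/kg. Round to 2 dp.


Hc = C_cal * delta_T / m_fuel
Q_released = 10.94 * 2.28 = 24.9432 kJ
m_fuel = 1.82 g = 1.82/1000 kg = 0.001820 kg
Hc = 24.9432 / 0.001820 = 13705.05 kJ/kg


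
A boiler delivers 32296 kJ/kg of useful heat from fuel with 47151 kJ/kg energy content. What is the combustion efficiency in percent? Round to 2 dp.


Efficiency = (Q_useful / Q_fuel) * 100
Efficiency = (32296 / 47151) * 100
Efficiency = 0.6849 * 100 = 68.49%


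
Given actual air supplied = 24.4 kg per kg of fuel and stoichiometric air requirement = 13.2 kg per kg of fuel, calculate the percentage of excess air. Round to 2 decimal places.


Excess air = actual - stoichiometric = 24.4 - 13.2 = 11.20 kg/kg fuel
Excess air % = (excess / stoich) * 100 = (11.20 / 13.2) * 100 = 84.85%


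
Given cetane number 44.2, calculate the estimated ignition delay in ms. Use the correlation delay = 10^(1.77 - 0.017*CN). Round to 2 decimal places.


delay = 10^(1.77 - 0.017*CN)
Exponent = 1.77 - 0.017*44.2 = 1.0186
delay = 10^1.0186 = 10.44 ms


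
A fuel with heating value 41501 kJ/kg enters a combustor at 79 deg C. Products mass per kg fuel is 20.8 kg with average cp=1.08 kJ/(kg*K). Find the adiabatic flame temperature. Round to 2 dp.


T_ad = T_in + Hc / (m_p * cp)
Denominator = 20.8 * 1.08 = 22.4640
Temperature rise = 41501 / 22.4640 = 1847.44 K
T_ad = 79 + 1847.44 = 1926.44 deg C


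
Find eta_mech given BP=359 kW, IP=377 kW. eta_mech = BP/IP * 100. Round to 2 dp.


eta_mech = (BP / IP) * 100
Ratio = 359 / 377 = 0.9523
eta_mech = 0.9523 * 100 = 95.23%


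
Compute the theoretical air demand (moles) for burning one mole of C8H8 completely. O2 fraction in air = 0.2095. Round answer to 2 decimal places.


Balanced combustion: C8H8 + 10 O2 -> 8 CO2 + 4 H2O
O2 needed = C + H/4 = 8 + 8/4 = 10.00 moles
Air moles = O2 / 0.2095 = 10.00 / 0.2095 = 47.73 moles air


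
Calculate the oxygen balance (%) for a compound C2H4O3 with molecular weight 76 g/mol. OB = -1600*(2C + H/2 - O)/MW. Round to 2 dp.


OB = -1600 * (2C + H/2 - O) / MW
Inner = 2*2 + 4/2 - 3 = 3.00
OB = -1600 * 3.00 / 76 = -63.16%


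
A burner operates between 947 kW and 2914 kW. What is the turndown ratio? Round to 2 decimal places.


TDR = Q_max / Q_min
TDR = 2914 / 947 = 3.08


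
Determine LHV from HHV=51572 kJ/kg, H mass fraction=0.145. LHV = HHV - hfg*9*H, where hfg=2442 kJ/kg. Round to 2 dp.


LHV = HHV - hfg * 9 * H
Water correction = 2442 * 9 * 0.145 = 3186.810 kJ/kg
LHV = 51572 - 3186.810 = 48385.19 kJ/kg


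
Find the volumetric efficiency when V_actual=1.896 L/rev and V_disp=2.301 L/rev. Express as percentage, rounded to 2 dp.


eta_v = (V_actual / V_disp) * 100
Ratio = 1.896 / 2.301 = 0.8240
eta_v = 0.8240 * 100 = 82.40%


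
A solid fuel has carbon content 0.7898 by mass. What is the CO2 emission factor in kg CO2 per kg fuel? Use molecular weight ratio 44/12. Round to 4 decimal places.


EF = C_frac * (M_CO2 / M_C)
EF = 0.7898 * (44/12)
EF = 0.7898 * 3.666667 = 2.8959 kg_CO2/kg_fuel


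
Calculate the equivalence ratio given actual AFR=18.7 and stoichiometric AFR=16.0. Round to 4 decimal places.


phi = AFR_stoich / AFR_actual
phi = 16.0 / 18.7 = 0.8556


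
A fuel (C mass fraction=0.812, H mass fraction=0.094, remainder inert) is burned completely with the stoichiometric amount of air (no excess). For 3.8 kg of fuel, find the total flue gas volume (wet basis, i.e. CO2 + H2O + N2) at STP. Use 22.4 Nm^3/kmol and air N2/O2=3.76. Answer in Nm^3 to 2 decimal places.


Per kg fuel: CO2 = (C/12 kmol)*22.4 = (0.812/12)*22.4 = 1.51573 Nm^3
Per kg fuel: H2O = (H/2 kmol)*22.4 = (0.094/2)*22.4 = 1.05280 Nm^3
O2 needed per kg fuel = C/12 + H/4 = 0.812/12 + 0.094/4 = 0.09116667 kmol
Per kg fuel: N2 = O2*3.76*22.4 = 0.09116667*3.76*22.4 = 7.67842 Nm^3
Total per kg = 1.51573 + 1.05280 + 7.67842 = 10.24695 Nm^3
Total = 10.24695 * 3.8 = 38.94 Nm^3
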